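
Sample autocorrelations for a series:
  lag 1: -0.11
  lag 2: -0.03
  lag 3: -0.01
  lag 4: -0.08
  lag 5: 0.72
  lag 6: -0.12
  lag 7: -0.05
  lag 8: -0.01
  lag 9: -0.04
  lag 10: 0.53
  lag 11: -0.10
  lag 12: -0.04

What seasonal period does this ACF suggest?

5

The largest autocorrelation is r_5 = 0.72, with a weaker echo at lag 10 (0.53); the remaining lags stay at or below -0.01.
The dominant spike at lag 5 indicates a seasonal period of 5.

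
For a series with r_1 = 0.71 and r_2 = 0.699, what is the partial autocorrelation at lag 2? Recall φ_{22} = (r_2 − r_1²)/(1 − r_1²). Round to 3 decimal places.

0.393

φ_{22} = (r_2 − r_1²) / (1 − r_1²)
r_1² = (0.71)² = 0.5041
Numerator = 0.699 − 0.5041 = 0.1949; denominator = 1 − 0.5041 = 0.4959
φ_{22} = 0.1949 / 0.4959 = 0.393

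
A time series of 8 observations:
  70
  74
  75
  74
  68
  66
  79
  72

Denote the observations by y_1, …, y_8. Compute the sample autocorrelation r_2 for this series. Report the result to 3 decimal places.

-0.435

Mean ȳ = (70 + 74 + 75 + 74 + 68 + 66 + 79 + 72)/8 = 72.2500
Σ(y_t−ȳ)(y_{t+2}−ȳ) = (-6.1875) + (3.0625) + (-11.6875) + (-10.9375) + (-28.6875) + (1.5625) = -52.8750
Denominator Σ(y_t−ȳ)² = 121.5000
r_2 = -52.8750 / 121.5000 = -0.435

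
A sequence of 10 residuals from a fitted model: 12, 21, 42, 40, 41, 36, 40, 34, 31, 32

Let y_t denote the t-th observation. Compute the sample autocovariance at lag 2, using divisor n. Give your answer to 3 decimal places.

-13.252

Mean ȳ = (12 + 21 + 42 + 40 + 41 + 36 + 40 + 34 + 31 + 32)/10 = 32.9000
Σ_{t=1}^{8}(y_t−ȳ)(y_{t+2}−ȳ) = -132.5200
γ_2 = -132.5200 / 10 = -13.252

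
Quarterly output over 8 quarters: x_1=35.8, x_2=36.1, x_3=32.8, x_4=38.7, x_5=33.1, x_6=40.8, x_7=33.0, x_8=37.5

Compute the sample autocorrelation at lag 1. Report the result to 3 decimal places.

-0.824

Mean x̄ = (35.8 + 36.1 + 32.8 + 38.7 + 33.1 + 40.8 + 33.0 + 37.5)/8 = 35.9750
Deviations from mean: -0.1750, 0.1250, -3.1750, 2.7250, -2.8750, 4.8250, -2.9750, 1.5250
Σ(x_t−x̄)(x_{t+1}−x̄) = (-0.0219) + (-0.3969) + (-8.6519) + (-7.8344) + (-13.8719) + (-14.3544) + (-4.5369) = -49.6681
Denominator Σ(x_t−x̄)² = 60.2750
r_1 = -49.6681 / 60.2750 = -0.824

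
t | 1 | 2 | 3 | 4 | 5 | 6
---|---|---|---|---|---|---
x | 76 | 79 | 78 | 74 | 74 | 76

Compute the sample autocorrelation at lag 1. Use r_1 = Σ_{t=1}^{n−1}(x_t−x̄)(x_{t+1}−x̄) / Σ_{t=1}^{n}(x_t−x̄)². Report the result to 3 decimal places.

0.279

Mean x̄ = (76 + 79 + 78 + 74 + 74 + 76)/6 = 76.1667
Deviations from mean: -0.1667, 2.8333, 1.8333, -2.1667, -2.1667, -0.1667
Σ(x_t−x̄)(x_{t+1}−x̄) = (-0.4722) + (5.1944) + (-3.9722) + (4.6944) + (0.3611) = 5.8056
Denominator Σ(x_t−x̄)² = 20.8333
r_1 = 5.8056 / 20.8333 = 0.279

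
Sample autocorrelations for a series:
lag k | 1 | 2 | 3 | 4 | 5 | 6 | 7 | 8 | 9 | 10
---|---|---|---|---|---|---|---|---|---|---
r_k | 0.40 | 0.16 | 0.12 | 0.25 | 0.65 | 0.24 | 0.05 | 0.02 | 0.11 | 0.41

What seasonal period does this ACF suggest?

The largest autocorrelation is r_5 = 0.65, with a weaker echo at lag 10 (0.41); the remaining lags stay at or below 0.40. The elevated value at lag 1 (0.40), dropping to 0.16 at lag 2, reflects decaying short-term dependence rather than seasonality.
The dominant spike at lag 5 indicates a seasonal period of 5.

5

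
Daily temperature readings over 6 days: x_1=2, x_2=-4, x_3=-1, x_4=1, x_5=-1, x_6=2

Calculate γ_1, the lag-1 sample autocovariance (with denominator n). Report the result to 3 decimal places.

-1.477

Mean x̄ = (2 − 4 − 1 + 1 − 1 + 2)/6 = -0.1667
Deviations: 2.1667, -3.8333, -0.8333, 1.1667, -0.8333, 2.1667
Σ_{t=1}^{5}(x_t−x̄)(x_{t+1}−x̄) = -8.8611
γ_1 = -8.8611 / 6 = -1.477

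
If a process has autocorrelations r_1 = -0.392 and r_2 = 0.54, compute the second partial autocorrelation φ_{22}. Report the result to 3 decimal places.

φ_{22} = (r_2 − r_1²) / (1 − r_1²)
r_1² = (-0.392)² = 0.153664
Numerator = 0.54 − 0.1537 = 0.3863; denominator = 1 − 0.1537 = 0.8463
φ_{22} = 0.3863 / 0.8463 = 0.456

0.456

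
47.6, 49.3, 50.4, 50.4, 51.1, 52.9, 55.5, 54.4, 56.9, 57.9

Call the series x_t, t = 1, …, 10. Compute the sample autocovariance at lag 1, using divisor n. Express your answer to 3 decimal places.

6.806

Mean x̄ = (47.6 + 49.3 + 50.4 + 50.4 + 51.1 + 52.9 + 55.5 + 54.4 + 56.9 + 57.9)/10 = 52.6400
Σ_{t=1}^{9}(x_t−x̄)(x_{t+1}−x̄) = 68.0644
γ_1 = 68.0644 / 10 = 6.806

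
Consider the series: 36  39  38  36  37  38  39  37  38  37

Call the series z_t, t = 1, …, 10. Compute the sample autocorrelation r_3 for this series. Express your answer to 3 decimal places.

Mean z̄ = (36 + 39 + 38 + 36 + 37 + 38 + 39 + 37 + 38 + 37)/10 = 37.5000
Σ(z_t−z̄)(z_{t+3}−z̄) = (2.2500) + (-0.7500) + (0.2500) + (-2.2500) + (0.2500) + (0.2500) + (-0.7500) = -0.7500
Denominator Σ(z_t−z̄)² = 10.5000
r_3 = -0.7500 / 10.5000 = -0.071

-0.071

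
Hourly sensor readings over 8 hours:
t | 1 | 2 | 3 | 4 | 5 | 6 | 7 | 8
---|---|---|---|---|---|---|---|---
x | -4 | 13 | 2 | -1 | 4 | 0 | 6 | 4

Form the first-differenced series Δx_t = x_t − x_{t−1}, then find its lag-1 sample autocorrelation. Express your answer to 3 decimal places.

First differences Δx: 17, -11, -3, 5, -4, 6, -2
Mean of differences = 1.1429
Numerator Σ(Δx_t−Δx̄)(Δx_{t+1}−Δx̄) = -218.3061
Denominator Σ(Δx_t−Δx̄)² = 490.8571
r_1(Δx) = -218.3061 / 490.8571 = -0.445

-0.445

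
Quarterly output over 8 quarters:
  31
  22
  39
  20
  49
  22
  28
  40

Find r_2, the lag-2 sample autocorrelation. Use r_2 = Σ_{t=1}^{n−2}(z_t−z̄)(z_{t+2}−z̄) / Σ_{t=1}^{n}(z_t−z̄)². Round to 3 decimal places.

Mean z̄ = (31 + 22 + 39 + 20 + 49 + 22 + 28 + 40)/8 = 31.3750
Deviations from mean: -0.3750, -9.3750, 7.6250, -11.3750, 17.6250, -9.3750, -3.3750, 8.6250
Σ(z_t−z̄)(z_{t+2}−z̄) = (-2.8594) + (106.6406) + (134.3906) + (106.6406) + (-59.4844) + (-80.8594) = 204.4688
Denominator Σ(z_t−z̄)² = 759.8750
r_2 = 204.4688 / 759.8750 = 0.269

0.269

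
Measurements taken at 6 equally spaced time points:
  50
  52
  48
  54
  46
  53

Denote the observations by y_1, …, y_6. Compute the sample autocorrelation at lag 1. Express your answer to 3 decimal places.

Mean ȳ = (50 + 52 + 48 + 54 + 46 + 53)/6 = 50.5000
Σ(y_t−ȳ)(y_{t+1}−ȳ) = (-0.7500) + (-3.7500) + (-8.7500) + (-15.7500) + (-11.2500) = -40.2500
Denominator Σ(y_t−ȳ)² = 47.5000
r_1 = -40.2500 / 47.5000 = -0.847

-0.847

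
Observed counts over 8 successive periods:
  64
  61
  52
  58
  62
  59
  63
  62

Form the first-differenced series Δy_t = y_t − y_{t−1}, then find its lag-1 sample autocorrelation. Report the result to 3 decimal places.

First differences Δy: -3, -9, 6, 4, -3, 4, -1
Mean of differences = -0.2857
Numerator Σ(Δy_t−Δȳ)(Δy_{t+1}−Δȳ) = -30.5102
Denominator Σ(Δy_t−Δȳ)² = 167.4286
r_1(Δy) = -30.5102 / 167.4286 = -0.182

-0.182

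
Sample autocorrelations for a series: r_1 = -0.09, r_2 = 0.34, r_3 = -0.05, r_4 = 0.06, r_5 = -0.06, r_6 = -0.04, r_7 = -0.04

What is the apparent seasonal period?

2

The largest autocorrelation is r_2 = 0.34; the remaining lags stay at or below 0.06.
The dominant spike at lag 2 indicates a seasonal period of 2.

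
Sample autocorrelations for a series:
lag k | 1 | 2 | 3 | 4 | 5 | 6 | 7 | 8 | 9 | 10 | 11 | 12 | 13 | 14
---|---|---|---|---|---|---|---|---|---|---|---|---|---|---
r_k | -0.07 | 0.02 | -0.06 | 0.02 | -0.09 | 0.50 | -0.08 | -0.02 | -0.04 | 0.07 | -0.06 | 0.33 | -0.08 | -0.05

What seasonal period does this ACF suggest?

6

The largest autocorrelation is r_6 = 0.50, with a weaker echo at lag 12 (0.33); the remaining lags stay at or below 0.07.
The dominant spike at lag 6 indicates a seasonal period of 6.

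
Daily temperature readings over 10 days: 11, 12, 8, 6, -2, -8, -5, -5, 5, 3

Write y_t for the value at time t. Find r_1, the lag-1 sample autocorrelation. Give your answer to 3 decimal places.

0.663

Mean ȳ = (11 + 12 + 8 + 6 − 2 − 8 − 5 − 5 + 5 + 3)/10 = 2.5000
Numerator Σ_{t=1}^{9}(y_t−ȳ)(y_{t+1}−ȳ) = 301.2500
Denominator Σ(y_t−ȳ)² = 454.5000
r_1 = 301.2500 / 454.5000 = 0.663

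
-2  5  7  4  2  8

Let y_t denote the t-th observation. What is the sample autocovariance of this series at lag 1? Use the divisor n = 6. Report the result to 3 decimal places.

-1.833

Mean ȳ = (-2 + 5 + 7 + 4 + 2 + 8)/6 = 4.0000
Deviations: -6.0000, 1.0000, 3.0000, 0.0000, -2.0000, 4.0000
Σ_{t=1}^{5}(y_t−ȳ)(y_{t+1}−ȳ) = -11.0000
γ_1 = -11.0000 / 6 = -1.833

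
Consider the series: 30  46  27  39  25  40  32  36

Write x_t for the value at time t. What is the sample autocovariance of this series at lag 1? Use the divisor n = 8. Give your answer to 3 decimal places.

-35.502

Mean x̄ = (30 + 46 + 27 + 39 + 25 + 40 + 32 + 36)/8 = 34.3750
Deviations: -4.3750, 11.6250, -7.3750, 4.6250, -9.3750, 5.6250, -2.3750, 1.6250
Σ_{t=1}^{7}(x_t−x̄)(x_{t+1}−x̄) = -284.0156
γ_1 = -284.0156 / 8 = -35.502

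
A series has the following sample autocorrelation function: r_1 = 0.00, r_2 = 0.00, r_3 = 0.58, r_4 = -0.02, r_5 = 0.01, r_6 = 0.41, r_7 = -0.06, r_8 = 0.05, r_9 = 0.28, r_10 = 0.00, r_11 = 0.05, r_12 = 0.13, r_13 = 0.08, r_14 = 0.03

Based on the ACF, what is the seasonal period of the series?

3

The largest autocorrelation is r_3 = 0.58, with weaker echoes at lags 6 (0.41) and 9 (0.28); the remaining lags stay at or below 0.13.
The dominant spike at lag 3 indicates a seasonal period of 3.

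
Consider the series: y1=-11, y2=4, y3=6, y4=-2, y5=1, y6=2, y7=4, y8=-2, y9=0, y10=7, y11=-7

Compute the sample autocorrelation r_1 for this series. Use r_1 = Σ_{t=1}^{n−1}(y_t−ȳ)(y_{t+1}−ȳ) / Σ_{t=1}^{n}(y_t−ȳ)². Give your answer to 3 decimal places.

-0.283

Mean ȳ = (-11 + 4 + 6 − 2 + 1 + 2 + 4 − 2 + 0 + 7 − 7)/11 = 0.1818
Numerator Σ_{t=1}^{10}(y_t−ȳ)(y_{t+1}−ȳ) = -84.6694
Denominator Σ(y_t−ȳ)² = 299.6364
r_1 = -84.6694 / 299.6364 = -0.283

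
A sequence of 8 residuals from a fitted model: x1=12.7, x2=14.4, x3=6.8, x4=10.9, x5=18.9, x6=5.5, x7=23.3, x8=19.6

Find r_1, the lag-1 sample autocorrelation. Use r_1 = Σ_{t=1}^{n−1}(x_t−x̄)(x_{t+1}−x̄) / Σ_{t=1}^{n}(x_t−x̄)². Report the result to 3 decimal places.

-0.234

Mean x̄ = (12.7 + 14.4 + 6.8 + 10.9 + 18.9 + 5.5 + 23.3 + 19.6)/8 = 14.0125
Deviations from mean: -1.3125, 0.3875, -7.2125, -3.1125, 4.8875, -8.5125, 9.2875, 5.5875
Numerator Σ_{t=1}^{7}(x_t−x̄)(x_{t+1}−x̄) = -64.8377
Denominator Σ(x_t−x̄)² = 277.4088
r_1 = -64.8377 / 277.4088 = -0.234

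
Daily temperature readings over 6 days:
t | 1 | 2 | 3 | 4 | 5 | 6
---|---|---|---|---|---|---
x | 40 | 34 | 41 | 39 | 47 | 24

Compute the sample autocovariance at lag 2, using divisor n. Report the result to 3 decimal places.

2.750

Mean x̄ = (40 + 34 + 41 + 39 + 47 + 24)/6 = 37.5000
Σ_{t=1}^{4}(x_t−x̄)(x_{t+2}−x̄) = 16.5000
γ_2 = 16.5000 / 6 = 2.750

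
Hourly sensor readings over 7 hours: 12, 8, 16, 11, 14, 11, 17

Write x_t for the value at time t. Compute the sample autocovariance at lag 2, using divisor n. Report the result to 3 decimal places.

Mean x̄ = (12 + 8 + 16 + 11 + 14 + 11 + 17)/7 = 12.7143
Deviations: -0.7143, -4.7143, 3.2857, -1.7143, 1.2857, -1.7143, 4.2857
Σ_{t=1}^{5}(x_t−x̄)(x_{t+2}−x̄) = 18.4082
γ_2 = 18.4082 / 7 = 2.630

2.630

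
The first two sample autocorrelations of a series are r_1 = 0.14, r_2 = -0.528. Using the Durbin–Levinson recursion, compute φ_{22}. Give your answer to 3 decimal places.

-0.559

φ_{22} = (r_2 − r_1²) / (1 − r_1²)
r_1² = (0.14)² = 0.0196
Numerator = -0.528 − 0.0196 = -0.5476; denominator = 1 − 0.0196 = 0.9804
φ_{22} = -0.5476 / 0.9804 = -0.559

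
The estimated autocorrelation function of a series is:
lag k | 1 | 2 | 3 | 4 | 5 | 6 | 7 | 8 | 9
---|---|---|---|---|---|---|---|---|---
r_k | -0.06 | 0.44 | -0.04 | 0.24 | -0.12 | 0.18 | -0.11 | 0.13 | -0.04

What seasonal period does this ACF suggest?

2

The largest autocorrelation is r_2 = 0.44, with weaker echoes at lags 4 (0.24) and 6 (0.18); the remaining lags stay at or below 0.13.
The dominant spike at lag 2 indicates a seasonal period of 2.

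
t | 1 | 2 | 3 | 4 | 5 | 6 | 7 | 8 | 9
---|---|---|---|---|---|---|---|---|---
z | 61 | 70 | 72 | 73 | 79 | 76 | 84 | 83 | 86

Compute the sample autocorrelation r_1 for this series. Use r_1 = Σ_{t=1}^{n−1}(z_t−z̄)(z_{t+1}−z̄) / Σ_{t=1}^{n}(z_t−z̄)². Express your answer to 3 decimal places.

Mean z̄ = (61 + 70 + 72 + 73 + 79 + 76 + 84 + 83 + 86)/9 = 76.0000
Numerator Σ_{t=1}^{8}(z_t−z̄)(z_{t+1}−z̄) = 243.0000
Denominator Σ(z_t−z̄)² = 508.0000
r_1 = 243.0000 / 508.0000 = 0.478

0.478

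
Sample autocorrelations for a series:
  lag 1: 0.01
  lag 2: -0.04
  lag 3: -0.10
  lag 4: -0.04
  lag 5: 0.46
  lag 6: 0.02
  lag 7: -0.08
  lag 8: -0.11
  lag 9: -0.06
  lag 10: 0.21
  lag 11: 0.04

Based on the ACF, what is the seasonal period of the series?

5

The largest autocorrelation is r_5 = 0.46, with a weaker echo at lag 10 (0.21); the remaining lags stay at or below 0.04.
The dominant spike at lag 5 indicates a seasonal period of 5.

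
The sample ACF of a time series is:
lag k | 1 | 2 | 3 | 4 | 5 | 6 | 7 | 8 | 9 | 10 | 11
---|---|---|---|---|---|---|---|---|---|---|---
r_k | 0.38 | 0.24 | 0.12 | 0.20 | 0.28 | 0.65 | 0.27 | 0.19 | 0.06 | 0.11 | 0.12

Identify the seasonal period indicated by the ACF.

The largest autocorrelation is r_6 = 0.65; the remaining lags stay at or below 0.38. The elevated value at lag 1 (0.38), dropping to 0.24 at lag 2, reflects decaying short-term dependence rather than seasonality.
The dominant spike at lag 6 indicates a seasonal period of 6.

6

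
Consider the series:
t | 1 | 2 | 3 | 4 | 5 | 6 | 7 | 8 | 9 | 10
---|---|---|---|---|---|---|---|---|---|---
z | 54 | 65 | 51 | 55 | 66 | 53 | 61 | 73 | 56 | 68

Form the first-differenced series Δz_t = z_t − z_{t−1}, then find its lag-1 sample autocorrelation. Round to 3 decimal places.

-0.574

First differences Δz: 11, -14, 4, 11, -13, 8, 12, -17, 12
Mean of differences = 1.5556
Numerator Σ(Δz_t−Δz̄)(Δz_{t+1}−Δz̄) = -713.4198
Denominator Σ(Δz_t−Δz̄)² = 1242.2222
r_1(Δz) = -713.4198 / 1242.2222 = -0.574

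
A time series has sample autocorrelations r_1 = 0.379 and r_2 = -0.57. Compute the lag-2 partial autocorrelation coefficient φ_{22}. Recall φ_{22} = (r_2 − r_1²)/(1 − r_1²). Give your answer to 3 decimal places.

-0.833

φ_{22} = (r_2 − r_1²) / (1 − r_1²)
r_1² = (0.379)² = 0.143641
Numerator = -0.57 − 0.1436 = -0.7136; denominator = 1 − 0.1436 = 0.8564
φ_{22} = -0.7136 / 0.8564 = -0.833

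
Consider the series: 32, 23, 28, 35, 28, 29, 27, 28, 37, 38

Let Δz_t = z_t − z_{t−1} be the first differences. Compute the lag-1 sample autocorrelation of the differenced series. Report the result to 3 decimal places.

First differences Δz: -9, 5, 7, -7, 1, -2, 1, 9, 1
Mean of differences = 0.6667
Numerator Σ(Δz_t−Δz̄)(Δz_{t+1}−Δz̄) = -61.7778
Denominator Σ(Δz_t−Δz̄)² = 288.0000
r_1(Δz) = -61.7778 / 288.0000 = -0.215

-0.215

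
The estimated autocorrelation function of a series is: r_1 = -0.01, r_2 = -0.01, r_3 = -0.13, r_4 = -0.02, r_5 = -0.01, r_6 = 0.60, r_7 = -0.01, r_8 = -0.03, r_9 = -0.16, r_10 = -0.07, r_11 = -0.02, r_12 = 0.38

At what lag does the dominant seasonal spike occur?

6

The largest autocorrelation is r_6 = 0.60, with a weaker echo at lag 12 (0.38); the remaining lags stay at or below -0.01.
The dominant spike at lag 6 indicates a seasonal period of 6.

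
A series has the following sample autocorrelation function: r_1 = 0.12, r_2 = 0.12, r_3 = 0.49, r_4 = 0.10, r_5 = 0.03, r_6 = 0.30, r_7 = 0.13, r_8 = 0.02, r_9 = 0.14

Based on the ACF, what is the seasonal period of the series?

3

The largest autocorrelation is r_3 = 0.49, with a weaker echo at lag 6 (0.30); the remaining lags stay at or below 0.14.
The dominant spike at lag 3 indicates a seasonal period of 3.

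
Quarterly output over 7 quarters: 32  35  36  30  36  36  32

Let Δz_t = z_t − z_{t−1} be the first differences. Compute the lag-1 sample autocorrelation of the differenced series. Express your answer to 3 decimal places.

First differences Δz: 3, 1, -6, 6, 0, -4
Mean of differences = 0.0000
Numerator Σ(Δz_t−Δz̄)(Δz_{t+1}−Δz̄) = -39.0000
Denominator Σ(Δz_t−Δz̄)² = 98.0000
r_1(Δz) = -39.0000 / 98.0000 = -0.398

-0.398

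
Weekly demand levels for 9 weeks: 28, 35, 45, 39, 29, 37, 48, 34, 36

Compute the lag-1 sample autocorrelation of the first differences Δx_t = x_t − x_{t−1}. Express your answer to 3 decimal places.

-0.157

First differences Δx: 7, 10, -6, -10, 8, 11, -14, 2
Mean of differences = 1.0000
Numerator Σ(Δx_t−Δx̄)(Δx_{t+1}−Δx̄) = -104.0000
Denominator Σ(Δx_t−Δx̄)² = 662.0000
r_1(Δx) = -104.0000 / 662.0000 = -0.157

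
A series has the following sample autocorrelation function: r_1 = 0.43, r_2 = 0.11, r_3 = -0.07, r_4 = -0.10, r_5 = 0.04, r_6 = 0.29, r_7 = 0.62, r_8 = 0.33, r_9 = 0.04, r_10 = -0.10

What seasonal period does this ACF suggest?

The largest autocorrelation is r_7 = 0.62; the remaining lags stay at or below 0.43. The elevated value at lag 1 (0.43), dropping to 0.11 at lag 2, reflects decaying short-term dependence rather than seasonality.
The dominant spike at lag 7 indicates a seasonal period of 7.

7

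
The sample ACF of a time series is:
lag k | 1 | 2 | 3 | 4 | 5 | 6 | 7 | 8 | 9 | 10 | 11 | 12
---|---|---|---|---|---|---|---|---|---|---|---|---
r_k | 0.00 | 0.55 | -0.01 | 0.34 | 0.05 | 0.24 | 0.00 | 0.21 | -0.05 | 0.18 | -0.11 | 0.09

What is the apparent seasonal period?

The largest autocorrelation is r_2 = 0.55, with weaker echoes at lags 4 (0.34), 6 (0.24), 8 (0.21) and 10 (0.18); the remaining lags stay at or below 0.09.
The dominant spike at lag 2 indicates a seasonal period of 2.

2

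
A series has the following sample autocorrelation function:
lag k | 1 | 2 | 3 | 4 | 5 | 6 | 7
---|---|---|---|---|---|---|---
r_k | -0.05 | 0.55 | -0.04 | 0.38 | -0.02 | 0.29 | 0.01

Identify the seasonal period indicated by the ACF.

2

The largest autocorrelation is r_2 = 0.55, with weaker echoes at lags 4 (0.38) and 6 (0.29); the remaining lags stay at or below 0.01.
The dominant spike at lag 2 indicates a seasonal period of 2.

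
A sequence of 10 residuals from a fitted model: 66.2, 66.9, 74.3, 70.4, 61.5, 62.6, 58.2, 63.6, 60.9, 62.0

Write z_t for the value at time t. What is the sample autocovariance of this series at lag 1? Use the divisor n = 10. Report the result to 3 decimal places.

Mean z̄ = (66.2 + 66.9 + 74.3 + 70.4 + 61.5 + 62.6 + 58.2 + 63.6 + 60.9 + 62.0)/10 = 64.6600
Σ_{t=1}^{9}(z_t−z̄)(z_{t+1}−z̄) = 102.8904
γ_1 = 102.8904 / 10 = 10.289

10.289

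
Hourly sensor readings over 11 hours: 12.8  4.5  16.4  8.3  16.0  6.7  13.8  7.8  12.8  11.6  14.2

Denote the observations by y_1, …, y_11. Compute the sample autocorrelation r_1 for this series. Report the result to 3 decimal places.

-0.769

Mean ȳ = (12.8 + 4.5 + 16.4 + 8.3 + 16.0 + 6.7 + 13.8 + 7.8 + 12.8 + 11.6 + 14.2)/11 = 11.3545
Numerator Σ_{t=1}^{10}(y_t−ȳ)(y_{t+1}−ȳ) = -119.8757
Denominator Σ(y_t−ȳ)² = 155.9673
r_1 = -119.8757 / 155.9673 = -0.769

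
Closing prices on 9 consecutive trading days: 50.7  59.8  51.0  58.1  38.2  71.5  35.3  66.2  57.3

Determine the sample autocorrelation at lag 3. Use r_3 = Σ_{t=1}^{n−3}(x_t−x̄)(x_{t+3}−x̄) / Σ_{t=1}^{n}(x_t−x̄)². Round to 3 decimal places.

Mean x̄ = (50.7 + 59.8 + 51.0 + 58.1 + 38.2 + 71.5 + 35.3 + 66.2 + 57.3)/9 = 54.2333
Σ(x_t−x̄)(x_{t+3}−x̄) = (-13.6622) + (-89.2522) + (-55.8289) + (-73.2089) + (-191.8656) + (52.9511) = -370.8667
Denominator Σ(x_t−x̄)² = 1135.1600
r_3 = -370.8667 / 1135.1600 = -0.327

-0.327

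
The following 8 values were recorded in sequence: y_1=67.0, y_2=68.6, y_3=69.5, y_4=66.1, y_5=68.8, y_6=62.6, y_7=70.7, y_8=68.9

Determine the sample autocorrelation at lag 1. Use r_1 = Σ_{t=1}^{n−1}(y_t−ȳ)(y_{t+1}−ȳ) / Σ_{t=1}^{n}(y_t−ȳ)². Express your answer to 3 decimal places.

Mean ȳ = (67.0 + 68.6 + 69.5 + 66.1 + 68.8 + 62.6 + 70.7 + 68.9)/8 = 67.7750
Numerator Σ_{t=1}^{7}(y_t−ȳ)(y_{t+1}−ȳ) = -20.9731
Denominator Σ(y_t−ȳ)² = 44.7150
r_1 = -20.9731 / 44.7150 = -0.469

-0.469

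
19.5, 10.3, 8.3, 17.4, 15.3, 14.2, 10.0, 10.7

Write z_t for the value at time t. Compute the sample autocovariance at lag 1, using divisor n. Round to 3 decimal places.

-1.109

Mean z̄ = (19.5 + 10.3 + 8.3 + 17.4 + 15.3 + 14.2 + 10.0 + 10.7)/8 = 13.2125
Σ_{t=1}^{7}(z_t−z̄)(z_{t+1}−z̄) = -8.8739
γ_1 = -8.8739 / 8 = -1.109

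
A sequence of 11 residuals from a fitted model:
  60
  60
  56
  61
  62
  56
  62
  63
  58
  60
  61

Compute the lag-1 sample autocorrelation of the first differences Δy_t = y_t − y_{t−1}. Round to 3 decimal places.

First differences Δy: 0, -4, 5, 1, -6, 6, 1, -5, 2, 1
Mean of differences = 0.1000
Numerator Σ(Δy_t−Δȳ)(Δy_{t+1}−Δȳ) = -64.0100
Denominator Σ(Δy_t−Δȳ)² = 144.9000
r_1(Δy) = -64.0100 / 144.9000 = -0.442

-0.442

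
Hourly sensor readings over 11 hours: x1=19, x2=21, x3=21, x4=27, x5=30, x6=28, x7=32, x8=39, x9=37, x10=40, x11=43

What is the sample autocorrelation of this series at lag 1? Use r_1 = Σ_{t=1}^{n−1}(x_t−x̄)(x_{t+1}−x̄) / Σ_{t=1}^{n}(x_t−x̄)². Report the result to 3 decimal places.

Mean x̄ = (19 + 21 + 21 + 27 + 30 + 28 + 32 + 39 + 37 + 40 + 43)/11 = 30.6364
Numerator Σ_{t=1}^{10}(x_t−x̄)(x_{t+1}−x̄) = 480.4132
Denominator Σ(x_t−x̄)² = 694.5455
r_1 = 480.4132 / 694.5455 = 0.692

0.692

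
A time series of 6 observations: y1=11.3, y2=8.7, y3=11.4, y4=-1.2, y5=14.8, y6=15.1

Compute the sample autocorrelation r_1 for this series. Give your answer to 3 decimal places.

Mean ȳ = (11.3 + 8.7 + 11.4 − 1.2 + 14.8 + 15.1)/6 = 10.0167
Deviations from mean: 1.2833, -1.3167, 1.3833, -11.2167, 4.7833, 5.0833
Σ(y_t−ȳ)(y_{t+1}−ȳ) = (-1.6897) + (-1.8214) + (-15.5164) + (-53.6531) + (24.3153) = -48.3653
Denominator Σ(y_t−ȳ)² = 179.8283
r_1 = -48.3653 / 179.8283 = -0.269

-0.269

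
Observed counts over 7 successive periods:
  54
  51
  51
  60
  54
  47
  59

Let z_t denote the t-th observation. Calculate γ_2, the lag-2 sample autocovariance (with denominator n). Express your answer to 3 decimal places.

-8.472

Mean z̄ = (54 + 51 + 51 + 60 + 54 + 47 + 59)/7 = 53.7143
Σ_{t=1}^{5}(z_t−z̄)(z_{t+2}−z̄) = -59.3061
γ_2 = -59.3061 / 7 = -8.472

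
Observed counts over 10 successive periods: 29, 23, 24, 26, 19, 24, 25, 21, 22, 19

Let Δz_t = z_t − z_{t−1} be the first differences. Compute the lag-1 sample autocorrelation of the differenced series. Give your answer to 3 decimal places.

-0.469

First differences Δz: -6, 1, 2, -7, 5, 1, -4, 1, -3
Mean of differences = -1.1111
Numerator Σ(Δz_t−Δz̄)(Δz_{t+1}−Δz̄) = -61.3457
Denominator Σ(Δz_t−Δz̄)² = 130.8889
r_1(Δz) = -61.3457 / 130.8889 = -0.469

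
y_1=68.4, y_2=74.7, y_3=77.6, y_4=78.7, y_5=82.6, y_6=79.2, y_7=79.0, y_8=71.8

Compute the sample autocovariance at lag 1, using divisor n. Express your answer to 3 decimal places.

Mean ȳ = (68.4 + 74.7 + 77.6 + 78.7 + 82.6 + 79.2 + 79.0 + 71.8)/8 = 76.5000
Deviations: -8.1000, -1.8000, 1.1000, 2.2000, 6.1000, 2.7000, 2.5000, -4.7000
Σ_{t=1}^{7}(y_t−ȳ)(y_{t+1}−ȳ) = 39.9100
γ_1 = 39.9100 / 8 = 4.989

4.989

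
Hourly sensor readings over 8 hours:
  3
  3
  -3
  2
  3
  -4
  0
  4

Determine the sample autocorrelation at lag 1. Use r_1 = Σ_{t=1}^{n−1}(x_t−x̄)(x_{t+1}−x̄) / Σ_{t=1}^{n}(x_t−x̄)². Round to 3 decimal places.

Mean x̄ = (3 + 3 − 3 + 2 + 3 − 4 + 0 + 4)/8 = 1.0000
Σ(x_t−x̄)(x_{t+1}−x̄) = (4.0000) + (-8.0000) + (-4.0000) + (2.0000) + (-10.0000) + (5.0000) + (-3.0000) = -14.0000
Denominator Σ(x_t−x̄)² = 64.0000
r_1 = -14.0000 / 64.0000 = -0.219

-0.219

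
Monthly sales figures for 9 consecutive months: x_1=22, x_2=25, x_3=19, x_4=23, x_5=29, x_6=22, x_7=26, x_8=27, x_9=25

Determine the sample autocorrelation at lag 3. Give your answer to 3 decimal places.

Mean x̄ = (22 + 25 + 19 + 23 + 29 + 22 + 26 + 27 + 25)/9 = 24.2222
Numerator Σ_{t=1}^{6}(x_t−x̄)(x_{t+3}−x̄) = 27.4074
Denominator Σ(x_t−x̄)² = 73.5556
r_3 = 27.4074 / 73.5556 = 0.373

0.373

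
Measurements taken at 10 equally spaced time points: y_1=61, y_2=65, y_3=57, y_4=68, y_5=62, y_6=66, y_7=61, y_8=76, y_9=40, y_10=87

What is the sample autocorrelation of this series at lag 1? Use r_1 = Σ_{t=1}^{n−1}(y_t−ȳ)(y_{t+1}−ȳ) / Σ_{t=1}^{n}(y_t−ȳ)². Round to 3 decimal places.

Mean ȳ = (61 + 65 + 57 + 68 + 62 + 66 + 61 + 76 + 40 + 87)/10 = 64.3000
Numerator Σ_{t=1}^{9}(y_t−ȳ)(y_{t+1}−ȳ) = -926.9900
Denominator Σ(y_t−ȳ)² = 1340.1000
r_1 = -926.9900 / 1340.1000 = -0.692

-0.692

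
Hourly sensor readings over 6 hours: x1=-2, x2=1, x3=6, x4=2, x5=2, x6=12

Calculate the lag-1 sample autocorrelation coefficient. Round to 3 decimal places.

Mean x̄ = (-2 + 1 + 6 + 2 + 2 + 12)/6 = 3.5000
Σ(x_t−x̄)(x_{t+1}−x̄) = (13.7500) + (-6.2500) + (-3.7500) + (2.2500) + (-12.7500) = -6.7500
Denominator Σ(x_t−x̄)² = 119.5000
r_1 = -6.7500 / 119.5000 = -0.056

-0.056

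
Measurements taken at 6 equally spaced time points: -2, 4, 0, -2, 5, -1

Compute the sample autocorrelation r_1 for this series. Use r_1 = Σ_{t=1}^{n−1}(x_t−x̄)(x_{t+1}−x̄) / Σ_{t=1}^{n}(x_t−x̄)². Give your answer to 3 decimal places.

Mean x̄ = (-2 + 4 + 0 − 2 + 5 − 1)/6 = 0.6667
Deviations from mean: -2.6667, 3.3333, -0.6667, -2.6667, 4.3333, -1.6667
Σ(x_t−x̄)(x_{t+1}−x̄) = (-8.8889) + (-2.2222) + (1.7778) + (-11.5556) + (-7.2222) = -28.1111
Denominator Σ(x_t−x̄)² = 47.3333
r_1 = -28.1111 / 47.3333 = -0.594

-0.594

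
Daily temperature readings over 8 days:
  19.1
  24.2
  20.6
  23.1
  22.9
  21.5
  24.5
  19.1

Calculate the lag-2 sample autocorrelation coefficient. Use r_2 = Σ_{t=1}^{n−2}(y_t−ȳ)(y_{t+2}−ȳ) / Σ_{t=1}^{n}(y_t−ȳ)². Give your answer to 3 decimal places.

Mean ȳ = (19.1 + 24.2 + 20.6 + 23.1 + 22.9 + 21.5 + 24.5 + 19.1)/8 = 21.8750
Deviations from mean: -2.7750, 2.3250, -1.2750, 1.2250, 1.0250, -0.3750, 2.6250, -2.7750
Σ(y_t−ȳ)(y_{t+2}−ȳ) = (3.5381) + (2.8481) + (-1.3069) + (-0.4594) + (2.6906) + (1.0406) = 8.3513
Denominator Σ(y_t−ȳ)² = 32.0150
r_2 = 8.3513 / 32.0150 = 0.261

0.261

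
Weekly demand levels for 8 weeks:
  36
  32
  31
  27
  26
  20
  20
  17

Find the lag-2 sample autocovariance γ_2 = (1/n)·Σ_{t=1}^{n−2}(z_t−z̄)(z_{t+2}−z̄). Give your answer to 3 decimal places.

Mean z̄ = (36 + 32 + 31 + 27 + 26 + 20 + 20 + 17)/8 = 26.1250
Deviations: 9.8750, 5.8750, 4.8750, 0.8750, -0.1250, -6.1250, -6.1250, -9.1250
Σ_{t=1}^{6}(z_t−z̄)(z_{t+2}−z̄) = 103.9688
γ_2 = 103.9688 / 8 = 12.996

12.996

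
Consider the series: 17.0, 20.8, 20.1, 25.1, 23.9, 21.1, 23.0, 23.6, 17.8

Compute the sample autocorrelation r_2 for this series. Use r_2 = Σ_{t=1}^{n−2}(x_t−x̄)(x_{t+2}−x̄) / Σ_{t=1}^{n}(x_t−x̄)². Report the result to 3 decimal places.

-0.051

Mean x̄ = (17.0 + 20.8 + 20.1 + 25.1 + 23.9 + 21.1 + 23.0 + 23.6 + 17.8)/9 = 21.3778
Σ(x_t−x̄)(x_{t+2}−x̄) = (5.5938) + (-2.1506) + (-3.2228) + (-1.0340) + (4.0916) + (-0.6173) + (-5.8040) = -3.1432
Denominator Σ(x_t−x̄)² = 61.7956
r_2 = -3.1432 / 61.7956 = -0.051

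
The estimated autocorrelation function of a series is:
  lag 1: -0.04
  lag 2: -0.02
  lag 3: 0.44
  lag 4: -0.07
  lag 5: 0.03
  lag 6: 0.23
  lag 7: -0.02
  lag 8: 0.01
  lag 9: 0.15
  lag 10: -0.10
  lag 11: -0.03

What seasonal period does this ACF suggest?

3

The largest autocorrelation is r_3 = 0.44, with weaker echoes at lags 6 (0.23) and 9 (0.15); the remaining lags stay at or below 0.03.
The dominant spike at lag 3 indicates a seasonal period of 3.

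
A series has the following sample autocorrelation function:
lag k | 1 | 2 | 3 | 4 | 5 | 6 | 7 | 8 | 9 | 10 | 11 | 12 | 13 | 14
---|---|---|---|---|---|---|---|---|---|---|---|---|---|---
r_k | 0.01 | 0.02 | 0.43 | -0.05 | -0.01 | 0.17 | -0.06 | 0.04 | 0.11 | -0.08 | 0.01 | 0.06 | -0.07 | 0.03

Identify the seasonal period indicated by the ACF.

The largest autocorrelation is r_3 = 0.43, with a weaker echo at lag 6 (0.17); the remaining lags stay at or below 0.11.
The dominant spike at lag 3 indicates a seasonal period of 3.

3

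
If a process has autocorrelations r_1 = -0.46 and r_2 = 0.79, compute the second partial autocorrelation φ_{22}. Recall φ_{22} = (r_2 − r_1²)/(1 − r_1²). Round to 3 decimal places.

0.734

φ_{22} = (r_2 − r_1²) / (1 − r_1²)
r_1² = (-0.46)² = 0.2116
Numerator = 0.79 − 0.2116 = 0.5784; denominator = 1 − 0.2116 = 0.7884
φ_{22} = 0.5784 / 0.7884 = 0.734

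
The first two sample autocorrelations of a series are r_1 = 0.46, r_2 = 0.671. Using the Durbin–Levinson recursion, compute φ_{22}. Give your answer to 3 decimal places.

φ_{22} = (r_2 − r_1²) / (1 − r_1²)
r_1² = (0.46)² = 0.2116
Numerator = 0.671 − 0.2116 = 0.4594; denominator = 1 − 0.2116 = 0.7884
φ_{22} = 0.4594 / 0.7884 = 0.583

0.583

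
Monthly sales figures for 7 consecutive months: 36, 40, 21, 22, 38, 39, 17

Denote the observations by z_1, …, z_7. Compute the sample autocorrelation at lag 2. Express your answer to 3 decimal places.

Mean z̄ = (36 + 40 + 21 + 22 + 38 + 39 + 17)/7 = 30.4286
Deviations from mean: 5.5714, 9.5714, -9.4286, -8.4286, 7.5714, 8.5714, -13.4286
Σ(z_t−z̄)(z_{t+2}−z̄) = (-52.5306) + (-80.6735) + (-71.3878) + (-72.2449) + (-101.6735) = -378.5102
Denominator Σ(z_t−z̄)² = 593.7143
r_2 = -378.5102 / 593.7143 = -0.638

-0.638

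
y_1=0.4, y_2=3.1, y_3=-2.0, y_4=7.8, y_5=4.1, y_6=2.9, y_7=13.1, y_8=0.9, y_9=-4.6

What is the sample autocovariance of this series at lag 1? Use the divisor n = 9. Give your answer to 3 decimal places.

Mean ȳ = (0.4 + 3.1 − 2.0 + 7.8 + 4.1 + 2.9 + 13.1 + 0.9 − 4.6)/9 = 2.8556
Σ_{t=1}^{8}(y_t−ȳ)(y_{t+1}−ȳ) = -24.5853
γ_1 = -24.5853 / 9 = -2.732

-2.732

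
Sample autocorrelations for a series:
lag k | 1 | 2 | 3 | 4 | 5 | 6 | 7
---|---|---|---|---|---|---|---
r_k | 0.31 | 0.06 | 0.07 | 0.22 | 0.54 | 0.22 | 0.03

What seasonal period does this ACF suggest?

5

The largest autocorrelation is r_5 = 0.54; the remaining lags stay at or below 0.31. The elevated value at lag 1 (0.31), dropping to 0.06 at lag 2, reflects decaying short-term dependence rather than seasonality.
The dominant spike at lag 5 indicates a seasonal period of 5.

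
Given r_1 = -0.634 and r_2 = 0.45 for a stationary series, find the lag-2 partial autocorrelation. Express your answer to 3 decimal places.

0.080

φ_{22} = (r_2 − r_1²) / (1 − r_1²)
r_1² = (-0.634)² = 0.401956
Numerator = 0.45 − 0.4020 = 0.0480; denominator = 1 − 0.4020 = 0.5980
φ_{22} = 0.0480 / 0.5980 = 0.080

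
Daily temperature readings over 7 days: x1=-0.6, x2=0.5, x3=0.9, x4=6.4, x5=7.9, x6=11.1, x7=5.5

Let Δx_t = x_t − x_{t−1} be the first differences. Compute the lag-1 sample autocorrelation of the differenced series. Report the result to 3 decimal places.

First differences Δx: 1.1, 0.4, 5.5, 1.5, 3.2, -5.6
Mean of differences = 1.0167
Numerator Σ(Δx_t−Δx̄)(Δx_{t+1}−Δx̄) = -14.0403
Denominator Σ(Δx_t−Δx̄)² = 69.2683
r_1(Δx) = -14.0403 / 69.2683 = -0.203

-0.203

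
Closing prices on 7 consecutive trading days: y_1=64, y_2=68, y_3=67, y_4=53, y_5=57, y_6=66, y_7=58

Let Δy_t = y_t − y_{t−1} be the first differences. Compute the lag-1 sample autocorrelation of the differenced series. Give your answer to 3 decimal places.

-0.231

First differences Δy: 4, -1, -14, 4, 9, -8
Mean of differences = -1.0000
Numerator Σ(Δy_t−Δȳ)(Δy_{t+1}−Δȳ) = -85.0000
Denominator Σ(Δy_t−Δȳ)² = 368.0000
r_1(Δy) = -85.0000 / 368.0000 = -0.231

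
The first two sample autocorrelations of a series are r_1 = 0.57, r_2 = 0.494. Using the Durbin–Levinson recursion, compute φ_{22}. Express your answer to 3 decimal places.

φ_{22} = (r_2 − r_1²) / (1 − r_1²)
r_1² = (0.57)² = 0.3249
Numerator = 0.494 − 0.3249 = 0.1691; denominator = 1 − 0.3249 = 0.6751
φ_{22} = 0.1691 / 0.6751 = 0.250

0.250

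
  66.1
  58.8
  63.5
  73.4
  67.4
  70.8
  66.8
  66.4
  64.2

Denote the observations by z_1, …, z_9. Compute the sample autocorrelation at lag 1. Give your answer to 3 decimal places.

Mean z̄ = (66.1 + 58.8 + 63.5 + 73.4 + 67.4 + 70.8 + 66.8 + 66.4 + 64.2)/9 = 66.3778
Numerator Σ_{t=1}^{8}(z_t−z̄)(z_{t+1}−z̄) = 17.2306
Denominator Σ(z_t−z̄)² = 140.6156
r_1 = 17.2306 / 140.6156 = 0.123

0.123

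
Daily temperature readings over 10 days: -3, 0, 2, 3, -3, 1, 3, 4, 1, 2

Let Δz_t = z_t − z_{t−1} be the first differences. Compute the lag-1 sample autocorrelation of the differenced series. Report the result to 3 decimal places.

-0.241

First differences Δz: 3, 2, 1, -6, 4, 2, 1, -3, 1
Mean of differences = 0.5556
Numerator Σ(Δz_t−Δz̄)(Δz_{t+1}−Δz̄) = -18.8642
Denominator Σ(Δz_t−Δz̄)² = 78.2222
r_1(Δz) = -18.8642 / 78.2222 = -0.241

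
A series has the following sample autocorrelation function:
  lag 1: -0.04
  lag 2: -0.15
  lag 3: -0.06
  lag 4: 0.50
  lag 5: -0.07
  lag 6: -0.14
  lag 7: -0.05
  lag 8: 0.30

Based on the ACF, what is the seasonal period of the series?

4

The largest autocorrelation is r_4 = 0.50, with a weaker echo at lag 8 (0.30); the remaining lags stay at or below -0.04.
The dominant spike at lag 4 indicates a seasonal period of 4.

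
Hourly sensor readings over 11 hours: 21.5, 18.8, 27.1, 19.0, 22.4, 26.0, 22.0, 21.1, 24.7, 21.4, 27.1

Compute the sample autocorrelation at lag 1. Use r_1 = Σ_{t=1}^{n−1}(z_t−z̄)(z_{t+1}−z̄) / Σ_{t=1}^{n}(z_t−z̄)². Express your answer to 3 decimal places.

-0.464

Mean z̄ = (21.5 + 18.8 + 27.1 + 19.0 + 22.4 + 26.0 + 22.0 + 21.1 + 24.7 + 21.4 + 27.1)/11 = 22.8273
Numerator Σ_{t=1}^{10}(z_t−z̄)(z_{t+1}−z̄) = -41.1371
Denominator Σ(z_t−z̄)² = 88.6018
r_1 = -41.1371 / 88.6018 = -0.464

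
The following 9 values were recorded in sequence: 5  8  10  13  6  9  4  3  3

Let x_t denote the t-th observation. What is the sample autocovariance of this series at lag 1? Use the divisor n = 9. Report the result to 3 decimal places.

Mean x̄ = (5 + 8 + 10 + 13 + 6 + 9 + 4 + 3 + 3)/9 = 6.7778
Σ_{t=1}^{8}(x_t−x̄)(x_{t+1}−x̄) = 33.8395
γ_1 = 33.8395 / 9 = 3.760

3.760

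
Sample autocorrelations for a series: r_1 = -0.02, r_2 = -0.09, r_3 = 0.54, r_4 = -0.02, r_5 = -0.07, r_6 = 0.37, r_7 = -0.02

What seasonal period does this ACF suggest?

The largest autocorrelation is r_3 = 0.54, with a weaker echo at lag 6 (0.37); the remaining lags stay at or below -0.02.
The dominant spike at lag 3 indicates a seasonal period of 3.

3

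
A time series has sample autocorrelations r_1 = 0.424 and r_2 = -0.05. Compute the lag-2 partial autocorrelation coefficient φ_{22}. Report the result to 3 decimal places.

φ_{22} = (r_2 − r_1²) / (1 − r_1²)
r_1² = (0.424)² = 0.179776
Numerator = -0.05 − 0.1798 = -0.2298; denominator = 1 − 0.1798 = 0.8202
φ_{22} = -0.2298 / 0.8202 = -0.280

-0.280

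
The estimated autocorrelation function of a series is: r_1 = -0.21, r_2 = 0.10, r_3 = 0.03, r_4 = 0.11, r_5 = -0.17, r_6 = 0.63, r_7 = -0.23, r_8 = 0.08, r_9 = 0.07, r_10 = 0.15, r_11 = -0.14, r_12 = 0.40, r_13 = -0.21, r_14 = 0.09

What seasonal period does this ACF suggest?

The largest autocorrelation is r_6 = 0.63, with a weaker echo at lag 12 (0.40); the remaining lags stay at or below 0.15.
The dominant spike at lag 6 indicates a seasonal period of 6.

6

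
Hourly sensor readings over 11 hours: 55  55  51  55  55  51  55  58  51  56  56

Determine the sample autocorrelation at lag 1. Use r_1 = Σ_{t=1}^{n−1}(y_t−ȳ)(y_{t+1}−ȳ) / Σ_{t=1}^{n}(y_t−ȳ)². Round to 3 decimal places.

-0.376

Mean ȳ = (55 + 55 + 51 + 55 + 55 + 51 + 55 + 58 + 51 + 56 + 56)/11 = 54.3636
Numerator Σ_{t=1}^{10}(y_t−ȳ)(y_{t+1}−ȳ) = -20.4959
Denominator Σ(y_t−ȳ)² = 54.5455
r_1 = -20.4959 / 54.5455 = -0.376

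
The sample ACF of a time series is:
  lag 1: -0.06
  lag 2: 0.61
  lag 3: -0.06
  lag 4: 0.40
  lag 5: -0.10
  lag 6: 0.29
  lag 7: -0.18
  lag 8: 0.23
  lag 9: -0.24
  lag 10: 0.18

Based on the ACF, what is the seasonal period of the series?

The largest autocorrelation is r_2 = 0.61, with weaker echoes at lags 4 (0.40), 6 (0.29), 8 (0.23) and 10 (0.18); the remaining lags stay at or below -0.06.
The dominant spike at lag 2 indicates a seasonal period of 2.

2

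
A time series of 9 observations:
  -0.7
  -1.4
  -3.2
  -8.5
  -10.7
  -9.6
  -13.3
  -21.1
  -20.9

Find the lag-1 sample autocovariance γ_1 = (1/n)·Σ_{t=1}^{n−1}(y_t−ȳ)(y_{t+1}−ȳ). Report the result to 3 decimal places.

33.720

Mean ȳ = (-0.7 − 1.4 − 3.2 − 8.5 − 10.7 − 9.6 − 13.3 − 21.1 − 20.9)/9 = -9.9333
Σ_{t=1}^{8}(y_t−ȳ)(y_{t+1}−ȳ) = 303.4789
γ_1 = 303.4789 / 9 = 33.720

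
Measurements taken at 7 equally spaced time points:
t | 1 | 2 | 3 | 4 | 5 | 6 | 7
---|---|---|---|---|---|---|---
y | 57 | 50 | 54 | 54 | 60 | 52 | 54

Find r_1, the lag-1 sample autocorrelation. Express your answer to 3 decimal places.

Mean ȳ = (57 + 50 + 54 + 54 + 60 + 52 + 54)/7 = 54.4286
Deviations from mean: 2.5714, -4.4286, -0.4286, -0.4286, 5.5714, -2.4286, -0.4286
Σ(y_t−ȳ)(y_{t+1}−ȳ) = (-11.3878) + (1.8980) + (0.1837) + (-2.3878) + (-13.5306) + (1.0408) = -24.1837
Denominator Σ(y_t−ȳ)² = 63.7143
r_1 = -24.1837 / 63.7143 = -0.380

-0.380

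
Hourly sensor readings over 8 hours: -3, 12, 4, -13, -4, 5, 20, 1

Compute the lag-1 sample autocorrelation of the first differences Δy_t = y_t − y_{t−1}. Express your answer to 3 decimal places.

First differences Δy: 15, -8, -17, 9, 9, 15, -19
Mean of differences = 0.5714
Numerator Σ(Δy_t−Δȳ)(Δy_{t+1}−Δȳ) = -210.8980
Denominator Σ(Δy_t−Δȳ)² = 1323.7143
r_1(Δy) = -210.8980 / 1323.7143 = -0.159

-0.159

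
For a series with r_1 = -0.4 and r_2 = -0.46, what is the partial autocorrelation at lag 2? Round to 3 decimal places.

φ_{22} = (r_2 − r_1²) / (1 − r_1²)
r_1² = (-0.4)² = 0.16
Numerator = -0.46 − 0.1600 = -0.6200; denominator = 1 − 0.1600 = 0.8400
φ_{22} = -0.6200 / 0.8400 = -0.738

-0.738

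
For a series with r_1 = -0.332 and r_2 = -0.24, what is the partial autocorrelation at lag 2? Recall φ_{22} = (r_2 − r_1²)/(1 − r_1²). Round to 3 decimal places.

-0.394

φ_{22} = (r_2 − r_1²) / (1 − r_1²)
r_1² = (-0.332)² = 0.110224
Numerator = -0.24 − 0.1102 = -0.3502; denominator = 1 − 0.1102 = 0.8898
φ_{22} = -0.3502 / 0.8898 = -0.394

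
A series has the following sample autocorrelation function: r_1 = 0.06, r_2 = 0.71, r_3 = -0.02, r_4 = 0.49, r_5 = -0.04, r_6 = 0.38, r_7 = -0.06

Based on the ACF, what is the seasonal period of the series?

2

The largest autocorrelation is r_2 = 0.71, with weaker echoes at lags 4 (0.49) and 6 (0.38); the remaining lags stay at or below 0.06.
The dominant spike at lag 2 indicates a seasonal period of 2.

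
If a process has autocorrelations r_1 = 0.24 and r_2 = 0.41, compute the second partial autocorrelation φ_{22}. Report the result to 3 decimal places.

0.374

φ_{22} = (r_2 − r_1²) / (1 − r_1²)
r_1² = (0.24)² = 0.0576
Numerator = 0.41 − 0.0576 = 0.3524; denominator = 1 − 0.0576 = 0.9424
φ_{22} = 0.3524 / 0.9424 = 0.374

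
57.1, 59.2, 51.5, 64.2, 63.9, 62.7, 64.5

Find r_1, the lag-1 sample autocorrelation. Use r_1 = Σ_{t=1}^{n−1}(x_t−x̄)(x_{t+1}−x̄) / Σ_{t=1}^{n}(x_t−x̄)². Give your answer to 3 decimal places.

0.083

Mean x̄ = (57.1 + 59.2 + 51.5 + 64.2 + 63.9 + 62.7 + 64.5)/7 = 60.4429
Deviations from mean: -3.3429, -1.2429, -8.9429, 3.7571, 3.4571, 2.2571, 4.0571
Σ(x_t−x̄)(x_{t+1}−x̄) = (4.1547) + (11.1147) + (-33.5996) + (12.9890) + (7.8033) + (9.1576) = 11.6196
Denominator Σ(x_t−x̄)² = 140.3171
r_1 = 11.6196 / 140.3171 = 0.083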